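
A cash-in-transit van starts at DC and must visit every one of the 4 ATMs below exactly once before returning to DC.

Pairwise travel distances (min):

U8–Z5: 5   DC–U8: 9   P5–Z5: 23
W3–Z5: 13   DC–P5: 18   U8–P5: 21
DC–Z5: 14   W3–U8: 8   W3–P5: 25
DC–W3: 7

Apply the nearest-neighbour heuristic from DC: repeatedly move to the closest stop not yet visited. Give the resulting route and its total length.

At DC the remaining stops are W3 7, U8 9, Z5 14, P5 18; go to W3.
At W3 the remaining stops are U8 8, Z5 13, P5 25; go to U8.
At U8 the remaining stops are Z5 5, P5 21; go to Z5.
At Z5 the remaining stops are P5 23; go to P5.
Return P5→DC: 18.
Total = 7 + 8 + 5 + 23 + 18 = 61.

Total distance 61 min via the nearest-neighbour route DC → W3 → U8 → Z5 → P5 → DC.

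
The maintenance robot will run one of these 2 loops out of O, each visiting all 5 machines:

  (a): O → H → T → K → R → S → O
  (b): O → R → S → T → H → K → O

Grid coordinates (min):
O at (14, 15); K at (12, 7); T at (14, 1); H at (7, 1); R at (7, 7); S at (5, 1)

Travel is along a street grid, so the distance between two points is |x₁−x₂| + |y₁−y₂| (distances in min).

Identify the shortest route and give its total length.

(a): 21 + 7 + 8 + 5 + 8 + 23 = 72
(b): 15 + 8 + 9 + 7 + 11 + 10 = 60

60 min — (b) is the shortest.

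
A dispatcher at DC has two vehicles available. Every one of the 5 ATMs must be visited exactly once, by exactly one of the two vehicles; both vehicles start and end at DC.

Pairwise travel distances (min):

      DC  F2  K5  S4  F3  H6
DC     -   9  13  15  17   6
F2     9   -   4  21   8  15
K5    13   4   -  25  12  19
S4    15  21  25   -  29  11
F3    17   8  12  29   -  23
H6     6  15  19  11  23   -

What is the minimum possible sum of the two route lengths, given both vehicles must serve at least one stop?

Minimum combined distance: 74 min.

Check every non-empty split of the stops between the two vehicles; for each half take its own optimal tour:
  {F2} + {K5, S4, F3, H6}: 18 + 71 = 89
  {K5} + {F2, S4, F3, H6}: 26 + 63 = 89
  {F2, K5} + {S4, F3, H6}: 26 + 63 = 89
  {S4} + {F2, K5, F3, H6}: 30 + 54 = 84
  {F2, S4} + {K5, F3, H6}: 45 + 54 = 99
  {K5, S4} + {F2, F3, H6}: 53 + 46 = 99
  … (15 splits in total)
  {F2, K5, F3} + {S4, H6}: 42 + 32 = 74  ← best
Best: vehicle 1 DC → F2 → K5 → F3 → DC = 42; vehicle 2 DC → S4 → H6 → DC = 32; combined 74.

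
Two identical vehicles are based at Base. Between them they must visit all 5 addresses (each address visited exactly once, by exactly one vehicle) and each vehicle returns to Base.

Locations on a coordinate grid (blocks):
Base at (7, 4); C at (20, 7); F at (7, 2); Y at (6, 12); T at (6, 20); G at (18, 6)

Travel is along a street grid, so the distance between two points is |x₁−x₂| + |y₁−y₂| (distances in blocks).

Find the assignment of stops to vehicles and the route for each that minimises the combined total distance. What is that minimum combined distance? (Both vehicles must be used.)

Try each way of splitting the stops between the two vehicles (each non-empty) and, for each split, find the best tour for each vehicle:
  {C} + {F, Y, T, G}: 32 + 60 = 92
  {F} + {C, Y, T, G}: 4 + 60 = 64
  {C, F} + {Y, T, G}: 36 + 56 = 92
  {Y} + {C, F, T, G}: 18 + 64 = 82
  {C, Y} + {F, T, G}: 44 + 60 = 104
  {F, Y} + {C, T, G}: 22 + 60 = 82
  … (15 splits in total)
Best: vehicle 1 Base → F → Base = 4; vehicle 2 Base → Y → T → C → G → Base = 60; combined 64.

64 blocks — the smallest possible combined total.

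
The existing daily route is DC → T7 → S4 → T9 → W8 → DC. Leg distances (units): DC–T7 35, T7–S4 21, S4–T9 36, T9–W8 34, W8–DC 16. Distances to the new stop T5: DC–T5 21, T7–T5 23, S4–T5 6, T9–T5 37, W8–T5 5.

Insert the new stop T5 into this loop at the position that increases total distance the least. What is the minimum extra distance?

+7 — insert T5 between S4 and T9.

Insertion cost between consecutive stops i–j is d(i,T5) + d(T5,j) − d(i,j):
  between DC and T7: 21 + 23 − 35 = 9
  between T7 and S4: 23 + 6 − 21 = 8
  between S4 and T9: 6 + 37 − 36 = 7
  between T9 and W8: 37 + 5 − 34 = 8
  between W8 and DC: 5 + 21 − 16 = 10
Cheapest insertion is between S4 and T9, adding 7.
New total = 142 + 7 = 149.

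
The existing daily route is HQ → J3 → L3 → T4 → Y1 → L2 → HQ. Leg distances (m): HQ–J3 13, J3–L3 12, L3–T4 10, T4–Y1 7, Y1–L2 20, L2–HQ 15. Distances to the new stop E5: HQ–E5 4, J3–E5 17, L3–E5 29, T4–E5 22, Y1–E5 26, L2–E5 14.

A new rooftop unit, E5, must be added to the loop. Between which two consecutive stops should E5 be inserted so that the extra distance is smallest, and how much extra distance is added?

Insertion cost between consecutive stops i–j is d(i,E5) + d(E5,j) − d(i,j):
  between HQ and J3: 4 + 17 − 13 = 8
  between J3 and L3: 17 + 29 − 12 = 34
  between L3 and T4: 29 + 22 − 10 = 41
  between T4 and Y1: 22 + 26 − 7 = 41
  between Y1 and L2: 26 + 14 − 20 = 20
  between L2 and HQ: 14 + 4 − 15 = 3
Cheapest insertion is between L2 and HQ, adding 3.
New total = 77 + 3 = 80.

Adding 3 m by placing E5 on the L2–HQ leg.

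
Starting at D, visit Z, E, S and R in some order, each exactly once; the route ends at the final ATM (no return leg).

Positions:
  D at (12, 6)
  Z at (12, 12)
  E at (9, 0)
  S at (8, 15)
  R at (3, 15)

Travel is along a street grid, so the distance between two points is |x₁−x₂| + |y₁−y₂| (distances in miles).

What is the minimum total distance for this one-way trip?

Shortest open route: 36 miles.

There are 4! = 24 possible orderings.
D → Z → E → S → R: 6+15+16+5 = 42
D → Z → E → R → S: 6+15+21+5 = 47
D → Z → S → E → R: 6+7+16+21 = 50
D → Z → S → R → E: 6+7+5+21 = 39
D → Z → R → E → S: 6+12+21+16 = 55
D → Z → R → S → E: 6+12+5+16 = 39
D → E → Z → S → R: 9+15+7+5 = 36
D → E → Z → R → S: 9+15+12+5 = 41
D → E → S → Z → R: 9+16+7+12 = 44
D → E → S → R → Z: 9+16+5+12 = 42
D → E → R → Z → S: 9+21+12+7 = 49
D → E → R → S → Z: 9+21+5+7 = 42
D → S → Z → E → R: 13+7+15+21 = 56
D → S → Z → R → E: 13+7+12+21 = 53
… (10 more)
The minimum is 36.
One shortest path: D → E → Z → S → R.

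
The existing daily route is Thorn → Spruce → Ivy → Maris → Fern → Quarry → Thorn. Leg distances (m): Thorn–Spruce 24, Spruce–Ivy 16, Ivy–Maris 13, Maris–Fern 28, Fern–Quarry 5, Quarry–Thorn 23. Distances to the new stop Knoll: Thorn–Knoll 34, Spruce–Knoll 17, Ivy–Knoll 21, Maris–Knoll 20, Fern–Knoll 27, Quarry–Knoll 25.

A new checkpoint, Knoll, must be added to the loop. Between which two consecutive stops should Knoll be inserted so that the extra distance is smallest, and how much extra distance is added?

Minimum extra distance: 19 m, inserting Knoll between Maris and Fern.

Insertion cost between consecutive stops i–j is d(i,Knoll) + d(Knoll,j) − d(i,j):
  between Thorn and Spruce: 34 + 17 − 24 = 27
  between Spruce and Ivy: 17 + 21 − 16 = 22
  between Ivy and Maris: 21 + 20 − 13 = 28
  between Maris and Fern: 20 + 27 − 28 = 19
  between Fern and Quarry: 27 + 25 − 5 = 47
  between Quarry and Thorn: 25 + 34 − 23 = 36
Cheapest insertion is between Maris and Fern, adding 19.
New total = 109 + 19 = 128.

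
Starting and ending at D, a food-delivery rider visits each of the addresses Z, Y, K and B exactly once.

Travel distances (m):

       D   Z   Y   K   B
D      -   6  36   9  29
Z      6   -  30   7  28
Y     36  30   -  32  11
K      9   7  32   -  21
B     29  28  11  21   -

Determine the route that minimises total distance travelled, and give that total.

Shortest round trip = 77 m.

With 4 stops there are 4!/2 = 12 distinct round trips (a route and its reverse cost the same).
D-Z-Y-K-B-D: 6+30+32+21+29 = 118
D-Z-Y-B-K-D: 6+30+11+21+9 = 77
D-Z-K-Y-B-D: 6+7+32+11+29 = 85
D-Z-K-B-Y-D: 6+7+21+11+36 = 81
D-Z-B-Y-K-D: 6+28+11+32+9 = 86
D-Z-B-K-Y-D: 6+28+21+32+36 = 123
D-Y-Z-K-B-D: 36+30+7+21+29 = 123
D-Y-Z-B-K-D: 36+30+28+21+9 = 124
D-Y-K-Z-B-D: 36+32+7+28+29 = 132
D-Y-B-Z-K-D: 36+11+28+7+9 = 91
D-K-Z-Y-B-D: 9+7+30+11+29 = 86
D-K-Y-Z-B-D: 9+32+30+28+29 = 128
The minimum is 77.
One optimal route: D → Z → Y → B → K → D (or its reverse).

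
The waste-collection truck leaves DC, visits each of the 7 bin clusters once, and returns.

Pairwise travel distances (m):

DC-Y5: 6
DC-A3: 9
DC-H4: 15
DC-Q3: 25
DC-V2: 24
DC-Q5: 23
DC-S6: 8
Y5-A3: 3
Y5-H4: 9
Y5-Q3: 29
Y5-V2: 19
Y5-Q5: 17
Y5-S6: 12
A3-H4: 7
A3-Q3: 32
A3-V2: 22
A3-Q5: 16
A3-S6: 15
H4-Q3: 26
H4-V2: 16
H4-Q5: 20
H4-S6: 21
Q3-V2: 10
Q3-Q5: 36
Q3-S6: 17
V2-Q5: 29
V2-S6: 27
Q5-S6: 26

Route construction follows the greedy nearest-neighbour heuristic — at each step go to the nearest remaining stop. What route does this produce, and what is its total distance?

Total distance 108 m via the nearest-neighbour route DC → Y5 → A3 → H4 → V2 → Q3 → S6 → Q5 → DC.

From DC: distances to unvisited — Y5=6, S6=8, A3=9, H4=15, Q5=23, V2=24, Q3=25. Nearest is Y5 (6).
From Y5: distances to unvisited — A3=3, H4=9, S6=12, Q5=17, V2=19, Q3=29. Nearest is A3 (3).
From A3: distances to unvisited — H4=7, S6=15, Q5=16, V2=22, Q3=32. Nearest is H4 (7).
From H4: distances to unvisited — V2=16, Q5=20, S6=21, Q3=26. Nearest is V2 (16).
From V2: distances to unvisited — Q3=10, S6=27, Q5=29. Nearest is Q3 (10).
From Q3: distances to unvisited — S6=17, Q5=36. Nearest is S6 (17).
From S6: distances to unvisited — Q5=26. Nearest is Q5 (26).
Return Q5→DC: 23.
Total = 6 + 3 + 7 + 16 + 10 + 17 + 26 + 23 = 108.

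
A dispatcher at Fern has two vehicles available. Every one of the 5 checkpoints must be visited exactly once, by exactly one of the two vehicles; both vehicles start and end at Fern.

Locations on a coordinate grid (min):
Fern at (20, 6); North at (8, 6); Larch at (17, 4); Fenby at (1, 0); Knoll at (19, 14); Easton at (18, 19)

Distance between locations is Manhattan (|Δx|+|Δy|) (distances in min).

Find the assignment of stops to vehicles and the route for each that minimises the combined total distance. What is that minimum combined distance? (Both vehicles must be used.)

Check every non-empty split of the stops between the two vehicles; for each half take its own optimal tour:
  {North} + {Larch, Fenby, Knoll, Easton}: 24 + 76 = 100
  {Larch} + {North, Fenby, Knoll, Easton}: 10 + 76 = 86
  {North, Larch} + {Fenby, Knoll, Easton}: 28 + 76 = 104
  {Fenby} + {North, Larch, Knoll, Easton}: 50 + 54 = 104
  {North, Fenby} + {Larch, Knoll, Easton}: 50 + 36 = 86
  {Larch, Fenby} + {North, Knoll, Easton}: 50 + 50 = 100
  … (15 splits in total)
  {North, Larch, Fenby} + {Knoll, Easton}: 50 + 30 = 80  ← best
Best: vehicle 1 Fern → North → Fenby → Larch → Fern = 50; vehicle 2 Fern → Knoll → Easton → Fern = 30; combined 80.

80 min — the smallest possible combined total.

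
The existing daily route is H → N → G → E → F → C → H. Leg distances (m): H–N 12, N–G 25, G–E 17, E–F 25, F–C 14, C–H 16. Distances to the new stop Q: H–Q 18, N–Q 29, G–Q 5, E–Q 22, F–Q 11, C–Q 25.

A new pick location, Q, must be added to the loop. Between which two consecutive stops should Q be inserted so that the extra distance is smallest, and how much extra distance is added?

Insertion cost between consecutive stops i–j is d(i,Q) + d(Q,j) − d(i,j):
  between H and N: 18 + 29 − 12 = 35
  between N and G: 29 + 5 − 25 = 9
  between G and E: 5 + 22 − 17 = 10
  between E and F: 22 + 11 − 25 = 8
  between F and C: 11 + 25 − 14 = 22
  between C and H: 25 + 18 − 16 = 27
Cheapest insertion is between E and F, adding 8.
New total = 109 + 8 = 117.

Adding 8 m by placing Q on the E–F leg.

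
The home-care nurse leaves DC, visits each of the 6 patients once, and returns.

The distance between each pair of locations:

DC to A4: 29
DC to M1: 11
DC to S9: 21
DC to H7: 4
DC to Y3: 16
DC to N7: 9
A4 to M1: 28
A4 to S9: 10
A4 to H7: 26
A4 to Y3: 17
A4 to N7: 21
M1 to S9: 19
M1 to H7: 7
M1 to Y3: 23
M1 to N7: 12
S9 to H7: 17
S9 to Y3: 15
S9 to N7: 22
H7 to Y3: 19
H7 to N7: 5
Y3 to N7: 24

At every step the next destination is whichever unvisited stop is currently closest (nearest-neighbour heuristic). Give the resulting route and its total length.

From DC: distances to unvisited — H7=4, N7=9, M1=11, Y3=16, S9=21, A4=29. Nearest is H7 (4).
From H7: distances to unvisited — N7=5, M1=7, S9=17, Y3=19, A4=26. Nearest is N7 (5).
From N7: distances to unvisited — M1=12, A4=21, S9=22, Y3=24. Nearest is M1 (12).
From M1: distances to unvisited — S9=19, Y3=23, A4=28. Nearest is S9 (19).
From S9: distances to unvisited — A4=10, Y3=15. Nearest is A4 (10).
From A4: distances to unvisited — Y3=17. Nearest is Y3 (17).
Return Y3→DC: 16.
Total = 4 + 5 + 12 + 19 + 10 + 17 + 16 = 83.

Nearest-neighbour total = 83; route DC → H7 → N7 → M1 → S9 → A4 → Y3 → DC.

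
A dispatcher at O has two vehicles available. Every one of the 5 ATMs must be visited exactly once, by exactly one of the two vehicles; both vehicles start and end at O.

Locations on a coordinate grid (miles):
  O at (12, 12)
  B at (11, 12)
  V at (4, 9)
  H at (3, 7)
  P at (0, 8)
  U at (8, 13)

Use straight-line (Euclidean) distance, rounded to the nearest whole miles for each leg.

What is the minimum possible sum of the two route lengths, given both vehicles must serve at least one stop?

There are 2^4 − 1 = 15 ways to divide the 5 stops into two non-empty groups. For each, the best each vehicle can do is its own shortest tour through its group:
  {B} + {V, H, P, U}: 2 + 27 = 29
  {V} + {B, H, P, U}: 18 + 26 = 44
  {B, V} + {H, P, U}: 18 + 26 = 44
  {H} + {B, V, P, U}: 20 + 26 = 46
  {B, H} + {V, P, U}: 20 + 26 = 46
  {V, H} + {B, P, U}: 21 + 26 = 47
  … (15 splits in total)
Best: vehicle 1 O → B → O = 2; vehicle 2 O → V → H → P → U → O = 27; combined 29.

29 miles — the smallest possible combined total.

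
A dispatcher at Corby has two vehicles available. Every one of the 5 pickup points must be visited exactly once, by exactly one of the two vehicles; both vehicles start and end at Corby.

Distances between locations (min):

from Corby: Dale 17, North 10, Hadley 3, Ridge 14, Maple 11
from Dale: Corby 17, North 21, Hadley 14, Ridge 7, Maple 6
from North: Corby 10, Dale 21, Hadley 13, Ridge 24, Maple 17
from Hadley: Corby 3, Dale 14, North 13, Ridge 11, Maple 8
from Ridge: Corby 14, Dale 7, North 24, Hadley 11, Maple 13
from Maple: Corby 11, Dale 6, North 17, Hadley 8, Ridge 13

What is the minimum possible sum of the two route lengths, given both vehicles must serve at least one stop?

There are 2^4 − 1 = 15 ways to divide the 5 stops into two non-empty groups. For each, the best each vehicle can do is its own shortest tour through its group:
  {Dale} + {North, Hadley, Ridge, Maple}: 34 + 54 = 88
  {North} + {Dale, Hadley, Ridge, Maple}: 20 + 38 = 58
  {Dale, North} + {Hadley, Ridge, Maple}: 48 + 38 = 86
  {Hadley} + {Dale, North, Ridge, Maple}: 6 + 54 = 60
  {Dale, Hadley} + {North, Ridge, Maple}: 34 + 54 = 88
  {North, Hadley} + {Dale, Ridge, Maple}: 26 + 38 = 64
  … (15 splits in total)
Best: vehicle 1 Corby → North → Corby = 20; vehicle 2 Corby → Hadley → Ridge → Dale → Maple → Corby = 38; combined 58.

58 min — the smallest possible combined total.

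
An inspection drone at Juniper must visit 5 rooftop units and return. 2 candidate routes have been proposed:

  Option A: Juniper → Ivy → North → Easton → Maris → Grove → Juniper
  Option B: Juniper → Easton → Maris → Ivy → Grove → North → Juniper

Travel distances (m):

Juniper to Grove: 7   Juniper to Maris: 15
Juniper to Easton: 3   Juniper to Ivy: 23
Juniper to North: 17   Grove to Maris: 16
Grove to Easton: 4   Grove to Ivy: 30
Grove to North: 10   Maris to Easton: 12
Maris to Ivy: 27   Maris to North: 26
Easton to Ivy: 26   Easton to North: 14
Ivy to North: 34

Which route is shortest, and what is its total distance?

Option A: 23 + 34 + 14 + 12 + 16 + 7 = 106
Option B: 3 + 12 + 27 + 30 + 10 + 17 = 99

Shortest is Option B, total 99 m.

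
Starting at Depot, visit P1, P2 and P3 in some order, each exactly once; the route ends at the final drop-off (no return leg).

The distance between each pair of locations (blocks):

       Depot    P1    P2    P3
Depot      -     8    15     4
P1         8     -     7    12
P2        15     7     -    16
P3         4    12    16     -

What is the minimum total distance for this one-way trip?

There are 3! = 6 possible orderings.
Depot - P1 - P2 - P3: 8+7+16 = 31
Depot - P1 - P3 - P2: 8+12+16 = 36
Depot - P2 - P1 - P3: 15+7+12 = 34
Depot - P2 - P3 - P1: 15+16+12 = 43
Depot - P3 - P1 - P2: 4+12+7 = 23
Depot - P3 - P2 - P1: 4+16+7 = 27
The minimum is 23.
One shortest path: Depot → P3 → P1 → P2.

23 blocks — the minimum one-way total.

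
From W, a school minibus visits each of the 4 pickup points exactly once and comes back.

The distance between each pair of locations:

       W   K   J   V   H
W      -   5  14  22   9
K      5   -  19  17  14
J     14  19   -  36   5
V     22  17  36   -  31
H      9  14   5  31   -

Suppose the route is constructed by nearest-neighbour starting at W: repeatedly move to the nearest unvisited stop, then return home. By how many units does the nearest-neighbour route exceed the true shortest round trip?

W: K=5, H=9, J=14, V=22 ⇒ K
K: H=14, V=17, J=19 ⇒ H
H: J=5, V=31 ⇒ J
J: V=36 ⇒ V
NN route W → K → H → J → V → W costs 82.
Optimal: W → K → V → J → H → W costs 72 (by enumerating all 12 distinct tours).
Excess = 82 − 72 = 10.

10 longer than the optimal tour.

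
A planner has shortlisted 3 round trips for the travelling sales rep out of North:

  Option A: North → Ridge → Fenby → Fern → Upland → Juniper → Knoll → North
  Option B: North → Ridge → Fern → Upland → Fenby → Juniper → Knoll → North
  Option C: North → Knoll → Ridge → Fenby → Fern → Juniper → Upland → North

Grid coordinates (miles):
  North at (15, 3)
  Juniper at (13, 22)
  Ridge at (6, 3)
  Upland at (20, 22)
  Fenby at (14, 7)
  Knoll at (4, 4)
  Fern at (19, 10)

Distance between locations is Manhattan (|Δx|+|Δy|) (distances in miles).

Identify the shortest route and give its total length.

Option A: 9 + 12 + 8 + 13 + 7 + 27 + 12 = 88
Option B: 9 + 20 + 13 + 21 + 16 + 27 + 12 = 118
Option C: 12 + 3 + 12 + 8 + 18 + 7 + 24 = 84

Shortest is Option C, total 84 miles.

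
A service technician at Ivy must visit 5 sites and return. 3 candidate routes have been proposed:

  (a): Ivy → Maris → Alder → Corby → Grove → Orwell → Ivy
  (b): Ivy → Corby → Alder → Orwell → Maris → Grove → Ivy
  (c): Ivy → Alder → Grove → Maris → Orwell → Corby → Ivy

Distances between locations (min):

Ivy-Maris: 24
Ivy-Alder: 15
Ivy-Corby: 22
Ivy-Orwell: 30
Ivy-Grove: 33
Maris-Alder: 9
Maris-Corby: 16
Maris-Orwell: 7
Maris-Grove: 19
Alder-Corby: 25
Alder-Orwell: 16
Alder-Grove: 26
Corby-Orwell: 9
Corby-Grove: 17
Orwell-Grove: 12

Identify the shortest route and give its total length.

98 min — (c) is the shortest.

(a): 24 + 9 + 25 + 17 + 12 + 30 = 117
(b): 22 + 25 + 16 + 7 + 19 + 33 = 122
(c): 15 + 26 + 19 + 7 + 9 + 22 = 98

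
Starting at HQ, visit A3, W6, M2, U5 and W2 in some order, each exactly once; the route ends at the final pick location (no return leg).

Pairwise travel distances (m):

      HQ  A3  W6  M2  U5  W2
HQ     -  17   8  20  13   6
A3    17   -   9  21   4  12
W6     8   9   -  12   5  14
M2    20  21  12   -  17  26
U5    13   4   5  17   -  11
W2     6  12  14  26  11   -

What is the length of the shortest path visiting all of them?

There are 5! = 120 possible orderings.
HQ → A3 → W6 → M2 → U5 → W2: 17+9+12+17+11 = 66
HQ → A3 → W6 → M2 → W2 → U5: 17+9+12+26+11 = 75
HQ → A3 → W6 → U5 → M2 → W2: 17+9+5+17+26 = 74
HQ → A3 → W6 → U5 → W2 → M2: 17+9+5+11+26 = 68
HQ → A3 → W6 → W2 → M2 → U5: 17+9+14+26+17 = 83
HQ → A3 → W6 → W2 → U5 → M2: 17+9+14+11+17 = 68
HQ → A3 → M2 → W6 → U5 → W2: 17+21+12+5+11 = 66
HQ → A3 → M2 → W6 → W2 → U5: 17+21+12+14+11 = 75
HQ → A3 → M2 → U5 → W6 → W2: 17+21+17+5+14 = 74
HQ → A3 → M2 → U5 → W2 → W6: 17+21+17+11+14 = 80
HQ → A3 → M2 → W2 → W6 → U5: 17+21+26+14+5 = 83
HQ → A3 → M2 → W2 → U5 → W6: 17+21+26+11+5 = 80
HQ → A3 → U5 → W6 → M2 → W2: 17+4+5+12+26 = 64
HQ → A3 → U5 → W6 → W2 → M2: 17+4+5+14+26 = 66
… (106 more)
HQ → W2 → A3 → U5 → W6 → M2: 6+12+4+5+12 = 39  ← best
The minimum is 39.
One shortest path: HQ → W2 → A3 → U5 → W6 → M2.

Minimum one-way distance = 39 m.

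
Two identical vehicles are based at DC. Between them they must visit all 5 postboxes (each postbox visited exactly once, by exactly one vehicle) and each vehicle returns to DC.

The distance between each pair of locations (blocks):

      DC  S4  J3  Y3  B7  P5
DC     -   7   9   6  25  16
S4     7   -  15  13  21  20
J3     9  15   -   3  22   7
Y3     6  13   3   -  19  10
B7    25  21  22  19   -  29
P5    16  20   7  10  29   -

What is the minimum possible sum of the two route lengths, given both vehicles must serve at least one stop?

Try each way of splitting the stops between the two vehicles (each non-empty) and, for each split, find the best tour for each vehicle:
  {S4} + {J3, Y3, B7, P5}: 14 + 70 = 84
  {J3} + {S4, Y3, B7, P5}: 18 + 73 = 91
  {S4, J3} + {Y3, B7, P5}: 31 + 70 = 101
  {Y3} + {S4, J3, B7, P5}: 12 + 73 = 85
  {S4, Y3} + {J3, B7, P5}: 26 + 70 = 96
  {J3, Y3} + {S4, B7, P5}: 18 + 73 = 91
  … (15 splits in total)
Best: vehicle 1 DC → S4 → DC = 14; vehicle 2 DC → J3 → P5 → Y3 → B7 → DC = 70; combined 84.

84 blocks — the smallest possible combined total.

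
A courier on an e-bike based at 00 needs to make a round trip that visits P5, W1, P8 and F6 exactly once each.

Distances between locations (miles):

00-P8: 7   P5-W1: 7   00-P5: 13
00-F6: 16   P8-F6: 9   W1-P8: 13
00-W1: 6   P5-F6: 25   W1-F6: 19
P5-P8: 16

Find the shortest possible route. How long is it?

With 4 stops there are 4!/2 = 12 distinct round trips (a route and its reverse cost the same).
00 → P5 → W1 → P8 → F6 → 00: 13+7+13+9+16 = 58
00 → P5 → W1 → F6 → P8 → 00: 13+7+19+9+7 = 55
00 → P5 → P8 → W1 → F6 → 00: 13+16+13+19+16 = 77
00 → P5 → P8 → F6 → W1 → 00: 13+16+9+19+6 = 63
00 → P5 → F6 → W1 → P8 → 00: 13+25+19+13+7 = 77
00 → P5 → F6 → P8 → W1 → 00: 13+25+9+13+6 = 66
00 → W1 → P5 → P8 → F6 → 00: 6+7+16+9+16 = 54
00 → W1 → P5 → F6 → P8 → 00: 6+7+25+9+7 = 54
00 → W1 → P8 → P5 → F6 → 00: 6+13+16+25+16 = 76
00 → W1 → F6 → P5 → P8 → 00: 6+19+25+16+7 = 73
00 → P8 → P5 → W1 → F6 → 00: 7+16+7+19+16 = 65
00 → P8 → W1 → P5 → F6 → 00: 7+13+7+25+16 = 68
The minimum is 54.
One optimal route: 00 → W1 → P5 → P8 → F6 → 00 (or its reverse).

Minimum total distance: 54 miles.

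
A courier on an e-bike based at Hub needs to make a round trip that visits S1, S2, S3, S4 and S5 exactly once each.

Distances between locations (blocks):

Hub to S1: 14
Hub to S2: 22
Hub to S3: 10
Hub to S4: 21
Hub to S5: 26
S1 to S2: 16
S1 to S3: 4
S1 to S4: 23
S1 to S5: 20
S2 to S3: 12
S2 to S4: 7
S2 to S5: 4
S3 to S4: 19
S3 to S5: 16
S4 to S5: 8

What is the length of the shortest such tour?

With 5 stops there are 5!/2 = 60 distinct round trips (a route and its reverse cost the same).
Hub - S1 - S2 - S3 - S4 - S5 - Hub: 14+16+12+19+8+26 = 95
Hub - S1 - S2 - S3 - S5 - S4 - Hub: 14+16+12+16+8+21 = 87
Hub - S1 - S2 - S4 - S3 - S5 - Hub: 14+16+7+19+16+26 = 98
Hub - S1 - S2 - S4 - S5 - S3 - Hub: 14+16+7+8+16+10 = 71
Hub - S1 - S2 - S5 - S3 - S4 - Hub: 14+16+4+16+19+21 = 90
Hub - S1 - S2 - S5 - S4 - S3 - Hub: 14+16+4+8+19+10 = 71
Hub - S1 - S3 - S2 - S4 - S5 - Hub: 14+4+12+7+8+26 = 71
Hub - S1 - S3 - S2 - S5 - S4 - Hub: 14+4+12+4+8+21 = 63
Hub - S1 - S3 - S4 - S2 - S5 - Hub: 14+4+19+7+4+26 = 74
Hub - S1 - S3 - S4 - S5 - S2 - Hub: 14+4+19+8+4+22 = 71
Hub - S1 - S3 - S5 - S2 - S4 - Hub: 14+4+16+4+7+21 = 66
Hub - S1 - S3 - S5 - S4 - S2 - Hub: 14+4+16+8+7+22 = 71
Hub - S1 - S4 - S2 - S3 - S5 - Hub: 14+23+7+12+16+26 = 98
Hub - S1 - S4 - S2 - S5 - S3 - Hub: 14+23+7+4+16+10 = 74
… (46 more)
The minimum is 63.
One optimal route: Hub → S1 → S3 → S2 → S5 → S4 → Hub (or its reverse).

63 blocks — the shortest possible round trip.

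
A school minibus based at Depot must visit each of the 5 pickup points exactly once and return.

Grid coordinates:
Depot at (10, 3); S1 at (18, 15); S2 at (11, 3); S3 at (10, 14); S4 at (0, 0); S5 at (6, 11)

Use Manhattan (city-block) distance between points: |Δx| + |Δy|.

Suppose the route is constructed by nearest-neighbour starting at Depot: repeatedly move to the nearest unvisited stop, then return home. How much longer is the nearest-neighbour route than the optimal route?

Depot: S2=1, S3=11, S5=12, S4=13, S1=20 ⇒ S2
S2: S3=12, S5=13, S4=14, S1=19 ⇒ S3
S3: S5=7, S1=9, S4=24 ⇒ S5
S5: S1=16, S4=17 ⇒ S1
S1: S4=33 ⇒ S4
NN route Depot → S2 → S3 → S5 → S1 → S4 → Depot costs 82.
Optimal: Depot → S2 → S1 → S3 → S5 → S4 → Depot costs 66 (by enumerating all 60 distinct tours).
Excess = 82 − 66 = 16.

16 longer than the optimal tour.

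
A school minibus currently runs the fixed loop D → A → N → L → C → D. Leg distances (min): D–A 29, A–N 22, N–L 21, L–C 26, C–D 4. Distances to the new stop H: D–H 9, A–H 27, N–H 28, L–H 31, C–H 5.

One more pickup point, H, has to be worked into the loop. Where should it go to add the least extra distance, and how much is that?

Insertion cost between consecutive stops i–j is d(i,H) + d(H,j) − d(i,j):
  between D and A: 9 + 27 − 29 = 7
  between A and N: 27 + 28 − 22 = 33
  between N and L: 28 + 31 − 21 = 38
  between L and C: 31 + 5 − 26 = 10
  between C and D: 5 + 9 − 4 = 10
Cheapest insertion is between D and A, adding 7.
New total = 102 + 7 = 109.

+7 min — insert H between D and A.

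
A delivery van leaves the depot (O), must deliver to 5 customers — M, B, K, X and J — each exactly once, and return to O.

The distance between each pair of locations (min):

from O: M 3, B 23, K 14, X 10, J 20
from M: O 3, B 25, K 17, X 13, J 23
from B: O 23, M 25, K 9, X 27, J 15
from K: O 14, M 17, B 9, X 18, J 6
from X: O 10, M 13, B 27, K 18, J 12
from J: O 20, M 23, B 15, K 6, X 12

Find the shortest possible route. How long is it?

65 min — the shortest possible round trip.

With 5 stops there are 5!/2 = 60 distinct round trips (a route and its reverse cost the same).
O→M→B→K→X→J→O: 3+25+9+18+12+20 = 87
O→M→B→K→J→X→O: 3+25+9+6+12+10 = 65
O→M→B→X→K→J→O: 3+25+27+18+6+20 = 99
O→M→B→X→J→K→O: 3+25+27+12+6+14 = 87
O→M→B→J→K→X→O: 3+25+15+6+18+10 = 77
O→M→B→J→X→K→O: 3+25+15+12+18+14 = 87
O→M→K→B→X→J→O: 3+17+9+27+12+20 = 88
O→M→K→B→J→X→O: 3+17+9+15+12+10 = 66
O→M→K→X→B→J→O: 3+17+18+27+15+20 = 100
O→M→K→X→J→B→O: 3+17+18+12+15+23 = 88
O→M→K→J→B→X→O: 3+17+6+15+27+10 = 78
O→M→K→J→X→B→O: 3+17+6+12+27+23 = 88
O→M→X→B→K→J→O: 3+13+27+9+6+20 = 78
O→M→X→B→J→K→O: 3+13+27+15+6+14 = 78
… (46 more)
The minimum is 65.
One optimal route: O → M → B → K → J → X → O (or its reverse).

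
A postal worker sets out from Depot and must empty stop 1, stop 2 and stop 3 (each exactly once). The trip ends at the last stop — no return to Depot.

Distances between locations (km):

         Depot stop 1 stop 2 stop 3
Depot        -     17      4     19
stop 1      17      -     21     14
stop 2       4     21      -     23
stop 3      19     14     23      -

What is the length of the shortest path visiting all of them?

Shortest open route: 39 km.

There are 3! = 6 possible orderings.
Depot→stop 1→stop 2→stop 3: 17+21+23 = 61
Depot→stop 1→stop 3→stop 2: 17+14+23 = 54
Depot→stop 2→stop 1→stop 3: 4+21+14 = 39
Depot→stop 2→stop 3→stop 1: 4+23+14 = 41
Depot→stop 3→stop 1→stop 2: 19+14+21 = 54
Depot→stop 3→stop 2→stop 1: 19+23+21 = 63
The minimum is 39.
One shortest path: Depot → stop 2 → stop 1 → stop 3.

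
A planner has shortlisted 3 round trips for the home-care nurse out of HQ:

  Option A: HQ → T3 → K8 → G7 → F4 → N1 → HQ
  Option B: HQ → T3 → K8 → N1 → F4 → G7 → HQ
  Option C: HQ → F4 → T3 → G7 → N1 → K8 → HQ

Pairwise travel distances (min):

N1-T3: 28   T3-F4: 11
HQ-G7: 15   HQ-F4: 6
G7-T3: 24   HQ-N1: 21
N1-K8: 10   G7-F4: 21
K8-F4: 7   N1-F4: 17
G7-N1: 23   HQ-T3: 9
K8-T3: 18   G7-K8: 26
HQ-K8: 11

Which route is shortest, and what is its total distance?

Option A: 9 + 18 + 26 + 21 + 17 + 21 = 112
Option B: 9 + 18 + 10 + 17 + 21 + 15 = 90
Option C: 6 + 11 + 24 + 23 + 10 + 11 = 85

Shortest is Option C, total 85 min.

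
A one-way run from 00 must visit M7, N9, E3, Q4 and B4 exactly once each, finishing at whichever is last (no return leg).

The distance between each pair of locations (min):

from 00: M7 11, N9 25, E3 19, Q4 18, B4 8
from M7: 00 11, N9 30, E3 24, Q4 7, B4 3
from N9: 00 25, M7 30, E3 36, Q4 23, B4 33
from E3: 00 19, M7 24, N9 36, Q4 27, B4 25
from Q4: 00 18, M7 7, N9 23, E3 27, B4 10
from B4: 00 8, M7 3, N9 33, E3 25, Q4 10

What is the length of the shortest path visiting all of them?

There are 5! = 120 possible orderings.
00 - M7 - N9 - E3 - Q4 - B4: 11+30+36+27+10 = 114
00 - M7 - N9 - E3 - B4 - Q4: 11+30+36+25+10 = 112
00 - M7 - N9 - Q4 - E3 - B4: 11+30+23+27+25 = 116
00 - M7 - N9 - Q4 - B4 - E3: 11+30+23+10+25 = 99
00 - M7 - N9 - B4 - E3 - Q4: 11+30+33+25+27 = 126
00 - M7 - N9 - B4 - Q4 - E3: 11+30+33+10+27 = 111
00 - M7 - E3 - N9 - Q4 - B4: 11+24+36+23+10 = 104
00 - M7 - E3 - N9 - B4 - Q4: 11+24+36+33+10 = 114
00 - M7 - E3 - Q4 - N9 - B4: 11+24+27+23+33 = 118
00 - M7 - E3 - Q4 - B4 - N9: 11+24+27+10+33 = 105
00 - M7 - E3 - B4 - N9 - Q4: 11+24+25+33+23 = 116
00 - M7 - E3 - B4 - Q4 - N9: 11+24+25+10+23 = 93
00 - M7 - Q4 - N9 - E3 - B4: 11+7+23+36+25 = 102
00 - M7 - Q4 - N9 - B4 - E3: 11+7+23+33+25 = 99
… (106 more)
00 - E3 - B4 - M7 - Q4 - N9: 19+25+3+7+23 = 77  ← best
The minimum is 77.
One shortest path: 00 → E3 → B4 → M7 → Q4 → N9.

77 min — the minimum one-way total.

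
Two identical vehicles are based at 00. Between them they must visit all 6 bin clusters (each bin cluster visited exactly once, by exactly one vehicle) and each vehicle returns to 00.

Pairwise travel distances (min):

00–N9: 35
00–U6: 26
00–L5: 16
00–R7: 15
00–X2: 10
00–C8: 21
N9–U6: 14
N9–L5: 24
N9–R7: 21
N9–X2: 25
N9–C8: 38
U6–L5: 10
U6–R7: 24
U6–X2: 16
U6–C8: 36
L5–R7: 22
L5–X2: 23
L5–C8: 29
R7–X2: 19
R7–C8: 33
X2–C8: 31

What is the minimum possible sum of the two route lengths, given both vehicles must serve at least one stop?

Try each way of splitting the stops between the two vehicles (each non-empty) and, for each split, find the best tour for each vehicle:
  {N9} + {U6, L5, R7, X2, C8}: 70 + 110 = 180
  {U6} + {N9, L5, R7, X2, C8}: 52 + 124 = 176
  {N9, U6} + {L5, R7, X2, C8}: 75 + 101 = 176
  {L5} + {N9, U6, R7, X2, C8}: 32 + 115 = 147
  {N9, L5} + {U6, R7, X2, C8}: 75 + 104 = 179
  {U6, L5} + {N9, R7, X2, C8}: 52 + 109 = 161
  … (31 splits in total)
  {X2} + {N9, U6, L5, R7, C8}: 20 + 110 = 130  ← best
Best: vehicle 1 00 → X2 → 00 = 20; vehicle 2 00 → R7 → N9 → U6 → L5 → C8 → 00 = 110; combined 130.

Minimum combined distance: 130 min.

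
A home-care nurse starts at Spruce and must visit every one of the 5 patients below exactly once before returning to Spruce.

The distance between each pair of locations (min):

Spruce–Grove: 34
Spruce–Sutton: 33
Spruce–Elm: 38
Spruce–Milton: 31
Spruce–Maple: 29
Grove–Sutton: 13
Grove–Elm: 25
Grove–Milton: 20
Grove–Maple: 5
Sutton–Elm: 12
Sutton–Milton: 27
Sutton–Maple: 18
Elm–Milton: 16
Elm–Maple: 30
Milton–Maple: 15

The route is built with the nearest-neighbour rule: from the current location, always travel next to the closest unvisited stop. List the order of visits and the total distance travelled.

Spruce → [Maple:29 / Milton:31 / Sutton:33 / Grove:34 / Elm:38] → Maple (29)
Maple → [Grove:5 / Milton:15 / Sutton:18 / Elm:30] → Grove (5)
Grove → [Sutton:13 / Milton:20 / Elm:25] → Sutton (13)
Sutton → [Elm:12 / Milton:27] → Elm (12)
Elm → [Milton:16] → Milton (16)
Return Milton→Spruce: 31.
Total = 29 + 5 + 13 + 12 + 16 + 31 = 106.

106 min along Spruce → Maple → Grove → Sutton → Elm → Milton → Spruce.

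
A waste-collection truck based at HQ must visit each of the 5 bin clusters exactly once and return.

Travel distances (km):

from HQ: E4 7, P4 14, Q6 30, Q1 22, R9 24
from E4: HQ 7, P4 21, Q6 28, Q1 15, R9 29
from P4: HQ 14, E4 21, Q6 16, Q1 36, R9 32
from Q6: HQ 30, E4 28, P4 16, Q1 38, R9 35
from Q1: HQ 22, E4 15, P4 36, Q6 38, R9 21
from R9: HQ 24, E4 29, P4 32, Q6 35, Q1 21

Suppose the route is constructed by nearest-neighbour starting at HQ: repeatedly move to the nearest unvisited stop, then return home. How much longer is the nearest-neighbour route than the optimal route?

13 km longer than the optimal tour.

HQ: E4=7, P4=14, Q1=22, R9=24, Q6=30 ⇒ E4
E4: Q1=15, P4=21, Q6=28, R9=29 ⇒ Q1
Q1: R9=21, P4=36, Q6=38 ⇒ R9
R9: P4=32, Q6=35 ⇒ P4
P4: Q6=16 ⇒ Q6
NN route HQ → E4 → Q1 → R9 → P4 → Q6 → HQ costs 121.
Optimal: HQ → E4 → Q1 → R9 → Q6 → P4 → HQ costs 108 (by enumerating all 60 distinct tours).
Excess = 121 − 108 = 13.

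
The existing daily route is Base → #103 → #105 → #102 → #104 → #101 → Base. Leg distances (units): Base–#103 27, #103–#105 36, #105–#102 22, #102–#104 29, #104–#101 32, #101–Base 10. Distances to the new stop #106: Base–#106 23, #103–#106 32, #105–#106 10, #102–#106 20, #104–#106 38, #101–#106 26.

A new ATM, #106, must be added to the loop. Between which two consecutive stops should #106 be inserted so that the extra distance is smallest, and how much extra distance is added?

+6 — insert #106 between #103 and #105.

Insertion cost between consecutive stops i–j is d(i,#106) + d(#106,j) − d(i,j):
  between Base and #103: 23 + 32 − 27 = 28
  between #103 and #105: 32 + 10 − 36 = 6
  between #105 and #102: 10 + 20 − 22 = 8
  between #102 and #104: 20 + 38 − 29 = 29
  between #104 and #101: 38 + 26 − 32 = 32
  between #101 and Base: 26 + 23 − 10 = 39
Cheapest insertion is between #103 and #105, adding 6.
New total = 156 + 6 = 162.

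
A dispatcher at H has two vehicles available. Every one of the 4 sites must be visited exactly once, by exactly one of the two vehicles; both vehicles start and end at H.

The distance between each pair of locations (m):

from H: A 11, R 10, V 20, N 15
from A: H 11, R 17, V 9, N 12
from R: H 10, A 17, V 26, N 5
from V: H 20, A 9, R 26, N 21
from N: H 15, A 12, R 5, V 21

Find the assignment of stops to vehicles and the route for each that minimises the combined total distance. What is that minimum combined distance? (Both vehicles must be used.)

Minimum combined distance: 70 m.

Try each way of splitting the stops between the two vehicles (each non-empty) and, for each split, find the best tour for each vehicle:
  {A} + {R, V, N}: 22 + 56 = 78
  {R} + {A, V, N}: 20 + 56 = 76
  {A, R} + {V, N}: 38 + 56 = 94
  {V} + {A, R, N}: 40 + 38 = 78
  {A, V} + {R, N}: 40 + 30 = 70
  {R, V} + {A, N}: 56 + 38 = 94
  … (7 splits in total)
Best: vehicle 1 H → A → V → H = 40; vehicle 2 H → R → N → H = 30; combined 70.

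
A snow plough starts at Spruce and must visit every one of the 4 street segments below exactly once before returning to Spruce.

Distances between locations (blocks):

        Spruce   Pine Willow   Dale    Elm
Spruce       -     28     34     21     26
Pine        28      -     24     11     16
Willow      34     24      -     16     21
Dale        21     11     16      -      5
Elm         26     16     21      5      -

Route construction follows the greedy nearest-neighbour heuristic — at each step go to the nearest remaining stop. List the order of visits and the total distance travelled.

From Spruce: distances to unvisited — Dale=21, Elm=26, Pine=28, Willow=34. Nearest is Dale (21).
From Dale: distances to unvisited — Elm=5, Pine=11, Willow=16. Nearest is Elm (5).
From Elm: distances to unvisited — Pine=16, Willow=21. Nearest is Pine (16).
From Pine: distances to unvisited — Willow=24. Nearest is Willow (24).
Return Willow→Spruce: 34.
Total = 21 + 5 + 16 + 24 + 34 = 100.

Total distance 100 blocks via the nearest-neighbour route Spruce → Dale → Elm → Pine → Willow → Spruce.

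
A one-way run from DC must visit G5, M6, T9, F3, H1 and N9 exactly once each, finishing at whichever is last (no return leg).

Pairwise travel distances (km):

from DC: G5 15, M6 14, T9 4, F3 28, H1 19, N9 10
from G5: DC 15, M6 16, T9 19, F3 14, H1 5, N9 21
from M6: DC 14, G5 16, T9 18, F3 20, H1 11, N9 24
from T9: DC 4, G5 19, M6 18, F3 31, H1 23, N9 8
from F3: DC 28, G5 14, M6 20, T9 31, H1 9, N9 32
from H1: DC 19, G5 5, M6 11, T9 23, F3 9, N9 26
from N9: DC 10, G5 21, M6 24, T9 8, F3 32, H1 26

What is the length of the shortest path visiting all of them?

Minimum one-way distance = 66 km.

There are 6! = 720 possible orderings.
DC → G5 → M6 → T9 → F3 → H1 → N9: 15+16+18+31+9+26 = 115
DC → G5 → M6 → T9 → F3 → N9 → H1: 15+16+18+31+32+26 = 138
DC → G5 → M6 → T9 → H1 → F3 → N9: 15+16+18+23+9+32 = 113
DC → G5 → M6 → T9 → H1 → N9 → F3: 15+16+18+23+26+32 = 130
DC → G5 → M6 → T9 → N9 → F3 → H1: 15+16+18+8+32+9 = 98
DC → G5 → M6 → T9 → N9 → H1 → F3: 15+16+18+8+26+9 = 92
DC → G5 → M6 → F3 → T9 → H1 → N9: 15+16+20+31+23+26 = 131
DC → G5 → M6 → F3 → T9 → N9 → H1: 15+16+20+31+8+26 = 116
… (712 more)
DC → T9 → N9 → M6 → G5 → H1 → F3: 4+8+24+16+5+9 = 66  ← best
The minimum is 66.
One shortest path: DC → T9 → N9 → M6 → G5 → H1 → F3.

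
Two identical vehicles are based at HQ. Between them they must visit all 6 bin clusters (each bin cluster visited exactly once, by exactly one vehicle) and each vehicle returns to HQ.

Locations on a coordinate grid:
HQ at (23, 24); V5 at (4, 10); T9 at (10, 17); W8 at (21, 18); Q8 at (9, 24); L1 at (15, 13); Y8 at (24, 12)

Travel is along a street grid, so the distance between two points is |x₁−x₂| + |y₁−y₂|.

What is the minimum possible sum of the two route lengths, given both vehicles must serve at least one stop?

Minimum combined distance: 88.

Check every non-empty split of the stops between the two vehicles; for each half take its own optimal tour:
  {V5} + {T9, W8, Q8, L1, Y8}: 66 + 58 = 124
  {T9} + {V5, W8, Q8, L1, Y8}: 40 + 74 = 114
  {V5, T9} + {W8, Q8, L1, Y8}: 66 + 58 = 124
  {W8} + {V5, T9, Q8, L1, Y8}: 16 + 72 = 88
  {V5, W8} + {T9, Q8, L1, Y8}: 66 + 54 = 120
  {T9, W8} + {V5, Q8, L1, Y8}: 40 + 70 = 110
  … (31 splits in total)
Best: vehicle 1 HQ → W8 → HQ = 16; vehicle 2 HQ → Q8 → T9 → V5 → L1 → Y8 → HQ = 72; combined 88.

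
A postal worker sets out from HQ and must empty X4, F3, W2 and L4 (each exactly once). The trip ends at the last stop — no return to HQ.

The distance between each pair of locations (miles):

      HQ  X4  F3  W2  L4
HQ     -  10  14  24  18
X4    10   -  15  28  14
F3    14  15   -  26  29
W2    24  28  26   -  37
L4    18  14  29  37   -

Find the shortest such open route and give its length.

Shortest open route: 73 miles.

There are 4! = 24 possible orderings.
HQ→X4→F3→W2→L4: 10+15+26+37 = 88
HQ→X4→F3→L4→W2: 10+15+29+37 = 91
HQ→X4→W2→F3→L4: 10+28+26+29 = 93
HQ→X4→W2→L4→F3: 10+28+37+29 = 104
HQ→X4→L4→F3→W2: 10+14+29+26 = 79
HQ→X4→L4→W2→F3: 10+14+37+26 = 87
HQ→F3→X4→W2→L4: 14+15+28+37 = 94
HQ→F3→X4→L4→W2: 14+15+14+37 = 80
HQ→F3→W2→X4→L4: 14+26+28+14 = 82
HQ→F3→W2→L4→X4: 14+26+37+14 = 91
HQ→F3→L4→X4→W2: 14+29+14+28 = 85
HQ→F3→L4→W2→X4: 14+29+37+28 = 108
HQ→W2→X4→F3→L4: 24+28+15+29 = 96
HQ→W2→X4→L4→F3: 24+28+14+29 = 95
… (10 more)
HQ→L4→X4→F3→W2: 18+14+15+26 = 73  ← best
The minimum is 73.
One shortest path: HQ → L4 → X4 → F3 → W2.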